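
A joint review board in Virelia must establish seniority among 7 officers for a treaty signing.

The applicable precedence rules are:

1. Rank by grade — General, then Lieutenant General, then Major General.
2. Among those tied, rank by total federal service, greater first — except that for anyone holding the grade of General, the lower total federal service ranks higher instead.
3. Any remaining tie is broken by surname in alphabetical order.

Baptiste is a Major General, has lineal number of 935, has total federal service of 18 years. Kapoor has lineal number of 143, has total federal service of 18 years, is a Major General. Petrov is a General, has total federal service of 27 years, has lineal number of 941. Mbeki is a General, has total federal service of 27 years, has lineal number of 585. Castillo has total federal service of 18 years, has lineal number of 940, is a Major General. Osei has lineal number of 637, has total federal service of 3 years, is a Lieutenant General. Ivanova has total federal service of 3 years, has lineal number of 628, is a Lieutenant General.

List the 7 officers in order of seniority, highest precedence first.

By grade: Mbeki and Petrov (General); then Ivanova and Osei (Lieutenant General); then Baptiste, Castillo and Kapoor (Major General).
Mbeki and Petrov both have total federal service 27 years, so the next rule applies.
Among Mbeki and Petrov, alphabetically by surname: Mbeki before Petrov.
Ivanova and Osei both have total federal service 3 years, so the next rule applies.
Among Ivanova and Osei, alphabetically by surname: Ivanova before Osei.
Baptiste, Castillo and Kapoor all have total federal service 18 years, so the next rule applies.
Among Baptiste, Castillo and Kapoor, alphabetically by surname: Baptiste before Castillo before Kapoor.
Full order: Mbeki, Petrov, Ivanova, Osei, Baptiste, Castillo, Kapoor.

Mbeki, Petrov, Ivanova, Osei, Baptiste, Castillo, Kapoor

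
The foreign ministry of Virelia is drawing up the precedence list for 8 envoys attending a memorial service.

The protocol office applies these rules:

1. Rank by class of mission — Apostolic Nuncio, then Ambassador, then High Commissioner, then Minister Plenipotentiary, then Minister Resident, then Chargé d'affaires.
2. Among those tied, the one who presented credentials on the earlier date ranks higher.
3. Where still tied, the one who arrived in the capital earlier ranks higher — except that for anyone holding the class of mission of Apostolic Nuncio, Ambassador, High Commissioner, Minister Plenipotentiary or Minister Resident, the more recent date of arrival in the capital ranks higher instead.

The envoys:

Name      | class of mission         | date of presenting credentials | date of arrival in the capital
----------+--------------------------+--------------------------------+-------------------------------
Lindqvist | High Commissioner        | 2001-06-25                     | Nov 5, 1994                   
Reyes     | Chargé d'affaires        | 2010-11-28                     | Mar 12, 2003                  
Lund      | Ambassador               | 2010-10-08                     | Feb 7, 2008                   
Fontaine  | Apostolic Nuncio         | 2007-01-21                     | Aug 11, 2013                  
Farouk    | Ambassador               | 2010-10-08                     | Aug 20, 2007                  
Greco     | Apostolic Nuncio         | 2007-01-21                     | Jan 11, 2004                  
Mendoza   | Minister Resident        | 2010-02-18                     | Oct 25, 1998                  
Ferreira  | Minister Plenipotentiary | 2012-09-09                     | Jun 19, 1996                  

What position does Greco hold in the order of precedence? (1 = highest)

By class of mission: Fontaine and Greco (Apostolic Nuncio); then Lund and Farouk (Ambassador); then Lindqvist (High Commissioner); then Ferreira (Minister Plenipotentiary); then Mendoza (Minister Resident); then Reyes (Chargé d'affaires).
Fontaine and Greco both have date of presenting credentials 2007-01-21, so the next rule applies.
Among Fontaine and Greco, by date of arrival in the capital (later first) (reversed rule for this group): Fontaine (Aug 11, 2013) before Greco (Jan 11, 2004).
Lund and Farouk both have date of presenting credentials 2010-10-08, so the next rule applies.
Among Lund and Farouk, by date of arrival in the capital (later first) (reversed rule for this group): Lund (Feb 7, 2008) before Farouk (Aug 20, 2007).
Order: Fontaine, Greco, Lund, Farouk, Lindqvist, Ferreira, Mendoza, Reyes. So position 2.

2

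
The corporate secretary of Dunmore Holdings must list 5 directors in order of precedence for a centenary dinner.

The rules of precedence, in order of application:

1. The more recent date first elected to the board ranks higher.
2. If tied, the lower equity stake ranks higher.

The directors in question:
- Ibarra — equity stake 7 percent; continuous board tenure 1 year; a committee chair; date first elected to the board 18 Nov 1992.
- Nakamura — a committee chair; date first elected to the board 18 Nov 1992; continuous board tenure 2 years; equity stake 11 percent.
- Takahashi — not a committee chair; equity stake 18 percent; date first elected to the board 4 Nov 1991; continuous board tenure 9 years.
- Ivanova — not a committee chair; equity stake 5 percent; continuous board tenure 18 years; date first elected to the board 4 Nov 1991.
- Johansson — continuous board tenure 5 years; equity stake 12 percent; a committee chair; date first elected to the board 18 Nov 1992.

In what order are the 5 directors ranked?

By date first elected to the board (later first): Ibarra, Nakamura and Johansson (each 18 Nov 1992); then Ivanova and Takahashi (both 4 Nov 1991).
Among Ibarra, Nakamura and Johansson, by equity stake (lower first): Ibarra (7 percent) before Nakamura (11 percent) before Johansson (12 percent).
Among Ivanova and Takahashi, by equity stake (lower first): Ivanova (5 percent) before Takahashi (18 percent).
Full order: Ibarra, Nakamura, Johansson, Ivanova, Takahashi.

Ibarra, Nakamura, Johansson, Ivanova, Takahashi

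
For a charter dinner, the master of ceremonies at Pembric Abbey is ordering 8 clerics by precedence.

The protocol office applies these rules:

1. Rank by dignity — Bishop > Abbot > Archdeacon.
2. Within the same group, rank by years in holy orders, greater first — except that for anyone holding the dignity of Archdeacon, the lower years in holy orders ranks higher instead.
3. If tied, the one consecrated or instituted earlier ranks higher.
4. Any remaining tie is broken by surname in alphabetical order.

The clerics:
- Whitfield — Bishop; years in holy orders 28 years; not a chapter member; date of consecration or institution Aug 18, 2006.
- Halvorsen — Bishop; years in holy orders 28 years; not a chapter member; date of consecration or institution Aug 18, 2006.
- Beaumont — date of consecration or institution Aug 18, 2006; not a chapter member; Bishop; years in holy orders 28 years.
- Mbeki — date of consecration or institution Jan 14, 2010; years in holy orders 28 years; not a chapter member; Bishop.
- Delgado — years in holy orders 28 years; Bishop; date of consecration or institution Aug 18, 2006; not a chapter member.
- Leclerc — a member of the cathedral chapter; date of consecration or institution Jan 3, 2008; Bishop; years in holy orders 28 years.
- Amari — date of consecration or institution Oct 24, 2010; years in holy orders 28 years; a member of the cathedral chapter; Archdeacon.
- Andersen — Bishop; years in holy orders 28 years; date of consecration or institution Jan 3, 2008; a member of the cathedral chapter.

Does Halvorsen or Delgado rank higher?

By dignity: Beaumont, Delgado, Halvorsen, Whitfield, Andersen, Leclerc and Mbeki (Bishop); then Amari (Archdeacon).
Beaumont, Delgado, Halvorsen, Whitfield, Andersen, Leclerc and Mbeki all have years in holy orders 28 years, so the next rule applies.
Among Beaumont, Delgado, Halvorsen, Whitfield, Andersen, Leclerc and Mbeki, by date of consecration or institution (earlier first): Beaumont, Delgado, Halvorsen and Whitfield (Aug 18, 2006) before Andersen and Leclerc (Jan 3, 2008) before Mbeki (Jan 14, 2010).
Among Beaumont, Delgado, Halvorsen and Whitfield, alphabetically by surname: Beaumont before Delgado before Halvorsen before Whitfield.
Among Andersen and Leclerc, alphabetically by surname: Andersen before Leclerc.
So Delgado takes precedence.

Delgado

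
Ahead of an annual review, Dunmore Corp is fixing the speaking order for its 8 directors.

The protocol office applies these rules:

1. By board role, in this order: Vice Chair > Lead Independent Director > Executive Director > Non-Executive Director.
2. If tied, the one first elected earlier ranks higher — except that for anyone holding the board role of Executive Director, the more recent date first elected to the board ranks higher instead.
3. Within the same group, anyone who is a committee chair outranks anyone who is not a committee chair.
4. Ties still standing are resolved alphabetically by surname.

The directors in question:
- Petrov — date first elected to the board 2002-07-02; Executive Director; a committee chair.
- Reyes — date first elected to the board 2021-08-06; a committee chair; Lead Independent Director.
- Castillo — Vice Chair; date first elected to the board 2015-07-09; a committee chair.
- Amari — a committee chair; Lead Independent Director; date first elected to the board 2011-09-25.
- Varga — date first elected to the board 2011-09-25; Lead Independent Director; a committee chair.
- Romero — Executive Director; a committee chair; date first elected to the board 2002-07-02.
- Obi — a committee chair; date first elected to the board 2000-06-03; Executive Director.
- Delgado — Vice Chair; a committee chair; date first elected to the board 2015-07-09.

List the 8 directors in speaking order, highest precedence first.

Castillo, Delgado, Amari, Varga, Reyes, Petrov, Romero, Obi

By board role: Castillo and Delgado (Vice Chair); then Amari, Varga and Reyes (Lead Independent Director); then Petrov, Romero and Obi (Executive Director).
Castillo and Delgado both have date first elected to the board 2015-07-09, so the next rule applies.
Castillo and Delgado are each a committee chair, so the next rule applies.
Among Castillo and Delgado, alphabetically by surname: Castillo before Delgado.
Among Amari, Varga and Reyes, by date first elected to the board (earlier first): Amari and Varga (2011-09-25) before Reyes (2021-08-06).
Amari and Varga are each a committee chair, so the next rule applies.
Among Amari and Varga, alphabetically by surname: Amari before Varga.
Among Petrov, Romero and Obi, by date first elected to the board (later first) (reversed rule for this group): Petrov and Romero (2002-07-02) before Obi (2000-06-03).
Petrov and Romero are each a committee chair, so the next rule applies.
Among Petrov and Romero, alphabetically by surname: Petrov before Romero.
Full order: Castillo, Delgado, Amari, Varga, Reyes, Petrov, Romero, Obi.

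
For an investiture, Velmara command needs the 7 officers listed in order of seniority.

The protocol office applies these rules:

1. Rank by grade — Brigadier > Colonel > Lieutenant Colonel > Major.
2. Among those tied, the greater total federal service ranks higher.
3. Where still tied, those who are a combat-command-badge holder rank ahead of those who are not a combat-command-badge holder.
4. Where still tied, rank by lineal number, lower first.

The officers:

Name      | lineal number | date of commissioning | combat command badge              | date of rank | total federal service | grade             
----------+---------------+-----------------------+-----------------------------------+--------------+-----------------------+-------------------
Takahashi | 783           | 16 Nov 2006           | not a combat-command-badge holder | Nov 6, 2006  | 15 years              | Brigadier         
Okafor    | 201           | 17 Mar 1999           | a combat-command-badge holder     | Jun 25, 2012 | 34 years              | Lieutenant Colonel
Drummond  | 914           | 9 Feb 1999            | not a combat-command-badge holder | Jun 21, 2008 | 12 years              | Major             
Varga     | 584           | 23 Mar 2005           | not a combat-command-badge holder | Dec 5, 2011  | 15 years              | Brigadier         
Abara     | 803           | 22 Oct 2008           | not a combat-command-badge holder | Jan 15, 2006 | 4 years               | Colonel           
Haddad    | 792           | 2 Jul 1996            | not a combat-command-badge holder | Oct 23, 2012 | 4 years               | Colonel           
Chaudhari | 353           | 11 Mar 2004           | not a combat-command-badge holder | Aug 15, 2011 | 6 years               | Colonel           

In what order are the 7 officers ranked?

By grade: Varga and Takahashi (Brigadier); then Chaudhari, Haddad and Abara (Colonel); then Okafor (Lieutenant Colonel); then Drummond (Major).
Varga and Takahashi both have total federal service 15 years, so the next rule applies.
Varga and Takahashi are each not a combat-command-badge holder, so the next rule applies.
Among Varga and Takahashi, by lineal number (lower first): Varga (584) before Takahashi (783).
Among Chaudhari, Haddad and Abara, by total federal service (higher first): Chaudhari (6 years) before Haddad and Abara (4 years).
Haddad and Abara are each not a combat-command-badge holder, so the next rule applies.
Among Haddad and Abara, by lineal number (lower first): Haddad (792) before Abara (803).
Full order: Varga, Takahashi, Chaudhari, Haddad, Abara, Okafor, Drummond.

Varga, Takahashi, Chaudhari, Haddad, Abara, Okafor, Drummond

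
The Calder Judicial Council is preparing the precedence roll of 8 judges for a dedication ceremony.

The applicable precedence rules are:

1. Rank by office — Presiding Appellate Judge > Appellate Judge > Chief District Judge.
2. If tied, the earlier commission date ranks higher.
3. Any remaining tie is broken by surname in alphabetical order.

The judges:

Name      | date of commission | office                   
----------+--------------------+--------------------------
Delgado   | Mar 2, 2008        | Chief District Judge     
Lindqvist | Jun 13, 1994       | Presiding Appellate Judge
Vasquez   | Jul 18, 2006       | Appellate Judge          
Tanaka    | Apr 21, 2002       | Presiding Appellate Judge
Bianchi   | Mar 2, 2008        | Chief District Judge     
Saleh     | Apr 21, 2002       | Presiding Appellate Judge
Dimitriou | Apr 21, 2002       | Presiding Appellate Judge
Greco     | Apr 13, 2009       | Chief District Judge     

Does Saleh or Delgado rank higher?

By office: Lindqvist, Dimitriou, Saleh and Tanaka (Presiding Appellate Judge); then Vasquez (Appellate Judge); then Bianchi, Delgado and Greco (Chief District Judge).
Among Lindqvist, Dimitriou, Saleh and Tanaka, by date of commission (earlier first): Lindqvist (Jun 13, 1994) before Dimitriou, Saleh and Tanaka (Apr 21, 2002).
Among Dimitriou, Saleh and Tanaka, alphabetically by surname: Dimitriou before Saleh before Tanaka.
Among Bianchi, Delgado and Greco, by date of commission (earlier first): Bianchi and Delgado (Mar 2, 2008) before Greco (Apr 13, 2009).
Among Bianchi and Delgado, alphabetically by surname: Bianchi before Delgado.
So Saleh takes precedence.

Saleh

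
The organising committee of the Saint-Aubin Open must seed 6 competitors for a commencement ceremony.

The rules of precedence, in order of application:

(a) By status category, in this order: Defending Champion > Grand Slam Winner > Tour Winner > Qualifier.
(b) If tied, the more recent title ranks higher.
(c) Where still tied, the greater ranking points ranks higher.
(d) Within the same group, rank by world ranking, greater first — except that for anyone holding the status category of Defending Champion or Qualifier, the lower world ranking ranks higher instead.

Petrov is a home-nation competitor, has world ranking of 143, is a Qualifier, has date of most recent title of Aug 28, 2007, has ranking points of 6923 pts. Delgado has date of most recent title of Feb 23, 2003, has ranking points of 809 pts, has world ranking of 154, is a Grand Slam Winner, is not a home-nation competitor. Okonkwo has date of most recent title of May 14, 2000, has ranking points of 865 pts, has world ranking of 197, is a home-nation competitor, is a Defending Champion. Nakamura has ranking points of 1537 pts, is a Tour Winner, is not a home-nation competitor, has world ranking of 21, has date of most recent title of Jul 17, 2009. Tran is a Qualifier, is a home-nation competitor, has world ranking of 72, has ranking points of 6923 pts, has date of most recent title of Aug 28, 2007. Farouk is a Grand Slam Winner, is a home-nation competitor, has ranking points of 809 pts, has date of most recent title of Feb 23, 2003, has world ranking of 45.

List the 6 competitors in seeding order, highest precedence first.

By status category: Okonkwo (Defending Champion); then Delgado and Farouk (Grand Slam Winner); then Nakamura (Tour Winner); then Tran and Petrov (Qualifier).
Delgado and Farouk both have date of most recent title Feb 23, 2003, so the next rule applies.
Delgado and Farouk both have ranking points 809 pts, so the next rule applies.
Among Delgado and Farouk, by world ranking (higher first): Delgado (154) before Farouk (45).
Tran and Petrov both have date of most recent title Aug 28, 2007, so the next rule applies.
Tran and Petrov both have ranking points 6923 pts, so the next rule applies.
Among Tran and Petrov, by world ranking (lower first) (reversed rule for this group): Tran (72) before Petrov (143).
Full order: Okonkwo, Delgado, Farouk, Nakamura, Tran, Petrov.

Okonkwo, Delgado, Farouk, Nakamura, Tran, Petrov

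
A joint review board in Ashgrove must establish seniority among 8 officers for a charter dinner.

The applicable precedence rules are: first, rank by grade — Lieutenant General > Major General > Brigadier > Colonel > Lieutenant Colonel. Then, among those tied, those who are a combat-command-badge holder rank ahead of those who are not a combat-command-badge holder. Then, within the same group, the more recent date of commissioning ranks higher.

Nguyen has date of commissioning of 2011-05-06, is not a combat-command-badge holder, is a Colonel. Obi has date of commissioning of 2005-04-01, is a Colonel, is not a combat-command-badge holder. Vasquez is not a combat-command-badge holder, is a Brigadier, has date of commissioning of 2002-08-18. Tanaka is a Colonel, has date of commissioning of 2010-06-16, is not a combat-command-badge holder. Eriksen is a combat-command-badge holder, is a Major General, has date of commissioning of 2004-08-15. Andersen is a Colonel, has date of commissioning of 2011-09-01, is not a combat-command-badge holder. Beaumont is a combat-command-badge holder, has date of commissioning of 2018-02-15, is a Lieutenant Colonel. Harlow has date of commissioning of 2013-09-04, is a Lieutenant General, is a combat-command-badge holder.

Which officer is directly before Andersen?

Vasquez

By grade: Harlow (Lieutenant General); then Eriksen (Major General); then Vasquez (Brigadier); then Andersen, Nguyen, Tanaka and Obi (Colonel); then Beaumont (Lieutenant Colonel).
Andersen, Nguyen, Tanaka and Obi are each not a combat-command-badge holder, so the next rule applies.
Among Andersen, Nguyen, Tanaka and Obi, by date of commissioning (later first): Andersen (2011-09-01) before Nguyen (2011-05-06) before Tanaka (2010-06-16) before Obi (2005-04-01).
Order: Harlow, Eriksen, Vasquez, Andersen, Nguyen, Tanaka, Obi, Beaumont.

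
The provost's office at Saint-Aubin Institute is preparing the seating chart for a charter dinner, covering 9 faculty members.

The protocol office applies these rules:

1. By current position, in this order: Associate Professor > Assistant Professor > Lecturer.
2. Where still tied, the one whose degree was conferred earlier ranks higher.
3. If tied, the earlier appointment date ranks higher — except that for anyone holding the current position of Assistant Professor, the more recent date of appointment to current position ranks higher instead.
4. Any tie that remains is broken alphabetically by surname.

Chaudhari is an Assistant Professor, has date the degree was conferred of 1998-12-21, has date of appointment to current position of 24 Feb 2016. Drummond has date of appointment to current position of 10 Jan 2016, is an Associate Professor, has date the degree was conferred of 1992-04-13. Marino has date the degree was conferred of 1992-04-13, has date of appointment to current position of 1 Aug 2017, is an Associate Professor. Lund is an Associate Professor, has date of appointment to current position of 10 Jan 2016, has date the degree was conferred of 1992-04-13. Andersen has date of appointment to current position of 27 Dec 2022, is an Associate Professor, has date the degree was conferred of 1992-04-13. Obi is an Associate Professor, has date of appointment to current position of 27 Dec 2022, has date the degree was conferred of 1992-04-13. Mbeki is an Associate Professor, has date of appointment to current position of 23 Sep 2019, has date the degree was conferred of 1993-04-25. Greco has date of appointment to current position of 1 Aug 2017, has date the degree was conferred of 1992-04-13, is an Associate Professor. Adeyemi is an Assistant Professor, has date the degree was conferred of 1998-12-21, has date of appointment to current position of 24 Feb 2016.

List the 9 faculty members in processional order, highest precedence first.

By current position: Drummond, Lund, Greco, Marino, Andersen, Obi and Mbeki (Associate Professor); then Adeyemi and Chaudhari (Assistant Professor).
Among Drummond, Lund, Greco, Marino, Andersen, Obi and Mbeki, by date the degree was conferred (earlier first): Drummond, Lund, Greco, Marino, Andersen and Obi (1992-04-13) before Mbeki (1993-04-25).
Among Drummond, Lund, Greco, Marino, Andersen and Obi, by date of appointment to current position (earlier first): Drummond and Lund (10 Jan 2016) before Greco and Marino (1 Aug 2017) before Andersen and Obi (27 Dec 2022).
Among Drummond and Lund, alphabetically by surname: Drummond before Lund.
Among Greco and Marino, alphabetically by surname: Greco before Marino.
Among Andersen and Obi, alphabetically by surname: Andersen before Obi.
Adeyemi and Chaudhari both have date the degree was conferred 1998-12-21, so the next rule applies.
Adeyemi and Chaudhari both have date of appointment to current position 24 Feb 2016, so the next rule applies.
Among Adeyemi and Chaudhari, alphabetically by surname: Adeyemi before Chaudhari.
Full order: Drummond, Lund, Greco, Marino, Andersen, Obi, Mbeki, Adeyemi, Chaudhari.

Drummond, Lund, Greco, Marino, Andersen, Obi, Mbeki, Adeyemi, Chaudhari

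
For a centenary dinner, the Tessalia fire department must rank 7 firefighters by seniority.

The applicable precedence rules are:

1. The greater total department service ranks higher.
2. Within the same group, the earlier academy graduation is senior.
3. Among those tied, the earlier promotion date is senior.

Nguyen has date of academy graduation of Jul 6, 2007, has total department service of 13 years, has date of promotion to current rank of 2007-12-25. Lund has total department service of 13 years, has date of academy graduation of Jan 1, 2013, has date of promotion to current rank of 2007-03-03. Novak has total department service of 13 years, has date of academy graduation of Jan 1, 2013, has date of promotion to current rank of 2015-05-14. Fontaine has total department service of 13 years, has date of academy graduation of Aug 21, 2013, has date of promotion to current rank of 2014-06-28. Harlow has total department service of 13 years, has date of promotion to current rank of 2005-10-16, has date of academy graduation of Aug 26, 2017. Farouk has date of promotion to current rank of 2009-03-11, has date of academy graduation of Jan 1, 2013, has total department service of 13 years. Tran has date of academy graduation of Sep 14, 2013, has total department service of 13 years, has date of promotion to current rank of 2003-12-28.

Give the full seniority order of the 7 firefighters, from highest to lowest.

By total department service (higher first): Nguyen, Lund, Farouk, Novak, Fontaine, Tran and Harlow (each 13 years).
Among Nguyen, Lund, Farouk, Novak, Fontaine, Tran and Harlow, by date of academy graduation (earlier first): Nguyen (Jul 6, 2007) before Lund, Farouk and Novak (Jan 1, 2013) before Fontaine (Aug 21, 2013) before Tran (Sep 14, 2013) before Harlow (Aug 26, 2017).
Among Lund, Farouk and Novak, by date of promotion to current rank (earlier first): Lund (2007-03-03) before Farouk (2009-03-11) before Novak (2015-05-14).
Full order: Nguyen, Lund, Farouk, Novak, Fontaine, Tran, Harlow.

Nguyen, Lund, Farouk, Novak, Fontaine, Tran, Harlow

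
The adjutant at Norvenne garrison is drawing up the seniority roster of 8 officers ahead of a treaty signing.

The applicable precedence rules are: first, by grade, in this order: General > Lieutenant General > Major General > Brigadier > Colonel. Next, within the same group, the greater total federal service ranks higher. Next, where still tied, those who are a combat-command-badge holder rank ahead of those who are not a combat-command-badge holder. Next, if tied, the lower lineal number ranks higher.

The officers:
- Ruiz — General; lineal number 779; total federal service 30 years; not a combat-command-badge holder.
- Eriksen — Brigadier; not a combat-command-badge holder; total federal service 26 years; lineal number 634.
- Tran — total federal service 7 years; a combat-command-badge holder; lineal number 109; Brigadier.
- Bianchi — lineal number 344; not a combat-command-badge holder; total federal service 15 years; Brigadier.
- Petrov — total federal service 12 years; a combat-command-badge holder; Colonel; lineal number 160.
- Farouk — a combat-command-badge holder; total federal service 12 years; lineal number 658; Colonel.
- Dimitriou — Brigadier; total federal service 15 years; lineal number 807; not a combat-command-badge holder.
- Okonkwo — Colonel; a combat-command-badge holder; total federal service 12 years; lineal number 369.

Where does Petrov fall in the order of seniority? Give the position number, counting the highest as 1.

6

By grade: Ruiz (General); then Eriksen, Bianchi, Dimitriou and Tran (Brigadier); then Petrov, Okonkwo and Farouk (Colonel).
Among Eriksen, Bianchi, Dimitriou and Tran, by total federal service (higher first): Eriksen (26 years) before Bianchi and Dimitriou (15 years) before Tran (7 years).
Bianchi and Dimitriou are each not a combat-command-badge holder, so the next rule applies.
Among Bianchi and Dimitriou, by lineal number (lower first): Bianchi (344) before Dimitriou (807).
Petrov, Okonkwo and Farouk all have total federal service 12 years, so the next rule applies.
Petrov, Okonkwo and Farouk are each a combat-command-badge holder, so the next rule applies.
Among Petrov, Okonkwo and Farouk, by lineal number (lower first): Petrov (160) before Okonkwo (369) before Farouk (658).
Order: Ruiz, Eriksen, Bianchi, Dimitriou, Tran, Petrov, Okonkwo, Farouk. So position 6.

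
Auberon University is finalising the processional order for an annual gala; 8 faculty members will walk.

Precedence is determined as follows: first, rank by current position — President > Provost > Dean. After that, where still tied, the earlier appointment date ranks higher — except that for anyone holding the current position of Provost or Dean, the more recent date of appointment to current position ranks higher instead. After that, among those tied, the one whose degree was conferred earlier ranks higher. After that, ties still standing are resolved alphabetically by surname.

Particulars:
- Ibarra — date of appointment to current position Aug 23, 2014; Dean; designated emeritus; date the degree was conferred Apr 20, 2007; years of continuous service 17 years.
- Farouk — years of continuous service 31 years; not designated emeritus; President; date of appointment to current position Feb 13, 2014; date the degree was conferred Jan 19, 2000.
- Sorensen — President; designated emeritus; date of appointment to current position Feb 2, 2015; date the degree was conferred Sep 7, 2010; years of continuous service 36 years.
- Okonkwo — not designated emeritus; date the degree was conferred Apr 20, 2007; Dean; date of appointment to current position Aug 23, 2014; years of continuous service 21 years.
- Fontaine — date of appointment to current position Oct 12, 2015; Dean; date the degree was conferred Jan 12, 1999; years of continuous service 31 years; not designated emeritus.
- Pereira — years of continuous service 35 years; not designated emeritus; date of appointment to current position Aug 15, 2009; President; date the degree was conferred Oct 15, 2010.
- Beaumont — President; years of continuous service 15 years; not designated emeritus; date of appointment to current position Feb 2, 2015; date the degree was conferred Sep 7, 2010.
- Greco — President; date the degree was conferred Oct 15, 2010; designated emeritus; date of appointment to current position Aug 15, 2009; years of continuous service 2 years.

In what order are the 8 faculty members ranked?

By current position: Greco, Pereira, Farouk, Beaumont and Sorensen (President); then Fontaine, Ibarra and Okonkwo (Dean).
Among Greco, Pereira, Farouk, Beaumont and Sorensen, by date of appointment to current position (earlier first): Greco and Pereira (Aug 15, 2009) before Farouk (Feb 13, 2014) before Beaumont and Sorensen (Feb 2, 2015).
Greco and Pereira both have date the degree was conferred Oct 15, 2010, so the next rule applies.
Among Greco and Pereira, alphabetically by surname: Greco before Pereira.
Beaumont and Sorensen both have date the degree was conferred Sep 7, 2010, so the next rule applies.
Among Beaumont and Sorensen, alphabetically by surname: Beaumont before Sorensen.
Among Fontaine, Ibarra and Okonkwo, by date of appointment to current position (later first) (reversed rule for this group): Fontaine (Oct 12, 2015) before Ibarra and Okonkwo (Aug 23, 2014).
Ibarra and Okonkwo both have date the degree was conferred Apr 20, 2007, so the next rule applies.
Among Ibarra and Okonkwo, alphabetically by surname: Ibarra before Okonkwo.
Full order: Greco, Pereira, Farouk, Beaumont, Sorensen, Fontaine, Ibarra, Okonkwo.

Greco, Pereira, Farouk, Beaumont, Sorensen, Fontaine, Ibarra, Okonkwo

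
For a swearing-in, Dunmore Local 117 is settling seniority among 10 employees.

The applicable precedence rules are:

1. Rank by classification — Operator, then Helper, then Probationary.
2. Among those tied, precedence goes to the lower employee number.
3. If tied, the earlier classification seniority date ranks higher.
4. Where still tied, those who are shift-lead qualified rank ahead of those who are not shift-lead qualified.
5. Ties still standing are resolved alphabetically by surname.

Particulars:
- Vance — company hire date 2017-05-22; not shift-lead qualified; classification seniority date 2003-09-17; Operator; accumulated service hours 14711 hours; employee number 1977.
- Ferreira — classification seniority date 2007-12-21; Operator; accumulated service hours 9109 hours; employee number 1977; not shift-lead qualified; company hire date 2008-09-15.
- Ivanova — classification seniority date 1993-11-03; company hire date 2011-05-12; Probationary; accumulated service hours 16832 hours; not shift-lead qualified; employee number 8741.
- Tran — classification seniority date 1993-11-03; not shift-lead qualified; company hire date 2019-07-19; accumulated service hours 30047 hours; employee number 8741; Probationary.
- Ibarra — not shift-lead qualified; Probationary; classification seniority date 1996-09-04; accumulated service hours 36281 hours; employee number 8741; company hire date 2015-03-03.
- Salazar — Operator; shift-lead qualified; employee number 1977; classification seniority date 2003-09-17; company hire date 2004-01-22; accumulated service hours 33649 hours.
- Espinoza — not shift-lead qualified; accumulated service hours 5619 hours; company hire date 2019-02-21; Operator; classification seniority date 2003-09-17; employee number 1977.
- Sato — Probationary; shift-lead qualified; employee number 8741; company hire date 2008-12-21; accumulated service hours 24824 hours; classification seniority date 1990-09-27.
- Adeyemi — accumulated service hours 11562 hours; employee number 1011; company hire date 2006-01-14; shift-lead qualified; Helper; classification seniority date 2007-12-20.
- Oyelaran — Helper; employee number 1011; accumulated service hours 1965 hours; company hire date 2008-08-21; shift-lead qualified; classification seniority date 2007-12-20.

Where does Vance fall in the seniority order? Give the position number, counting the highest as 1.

By classification: Salazar, Espinoza, Vance and Ferreira (Operator); then Adeyemi and Oyelaran (Helper); then Sato, Ivanova, Tran and Ibarra (Probationary).
Salazar, Espinoza, Vance and Ferreira all have employee number 1977, so the next rule applies.
Among Salazar, Espinoza, Vance and Ferreira, by classification seniority date (earlier first): Salazar, Espinoza and Vance (2003-09-17) before Ferreira (2007-12-21).
Among Salazar, Espinoza and Vance, shift-lead qualified before not shift-lead qualified: Salazar (shift-lead qualified) before Espinoza and Vance (not shift-lead qualified).
Among Espinoza and Vance, alphabetically by surname: Espinoza before Vance.
Adeyemi and Oyelaran both have employee number 1011, so the next rule applies.
Adeyemi and Oyelaran both have classification seniority date 2007-12-20, so the next rule applies.
Adeyemi and Oyelaran are each shift-lead qualified, so the next rule applies.
Among Adeyemi and Oyelaran, alphabetically by surname: Adeyemi before Oyelaran.
Sato, Ivanova, Tran and Ibarra all have employee number 8741, so the next rule applies.
Among Sato, Ivanova, Tran and Ibarra, by classification seniority date (earlier first): Sato (1990-09-27) before Ivanova and Tran (1993-11-03) before Ibarra (1996-09-04).
Ivanova and Tran are each not shift-lead qualified, so the next rule applies.
Among Ivanova and Tran, alphabetically by surname: Ivanova before Tran.
Order: Salazar, Espinoza, Vance, Ferreira, Adeyemi, Oyelaran, Sato, Ivanova, Tran, Ibarra. So position 3.

3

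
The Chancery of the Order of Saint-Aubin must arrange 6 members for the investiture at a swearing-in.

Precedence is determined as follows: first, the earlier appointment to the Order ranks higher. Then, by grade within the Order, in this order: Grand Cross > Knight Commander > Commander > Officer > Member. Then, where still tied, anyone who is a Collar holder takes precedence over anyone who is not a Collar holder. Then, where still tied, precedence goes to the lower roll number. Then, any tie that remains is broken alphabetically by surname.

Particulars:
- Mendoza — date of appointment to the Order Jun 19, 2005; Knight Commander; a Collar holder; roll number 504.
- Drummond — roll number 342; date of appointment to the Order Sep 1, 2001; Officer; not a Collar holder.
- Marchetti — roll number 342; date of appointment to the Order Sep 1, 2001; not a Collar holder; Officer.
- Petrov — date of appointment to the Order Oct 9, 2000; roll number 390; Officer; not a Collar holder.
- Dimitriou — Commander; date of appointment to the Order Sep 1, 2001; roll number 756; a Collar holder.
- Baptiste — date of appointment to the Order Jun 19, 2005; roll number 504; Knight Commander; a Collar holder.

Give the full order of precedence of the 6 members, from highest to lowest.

Petrov, Dimitriou, Drummond, Marchetti, Baptiste, Mendoza

By date of appointment to the Order (earlier first): Petrov (Oct 9, 2000); then Dimitriou, Drummond and Marchetti (each Sep 1, 2001); then Baptiste and Mendoza (both Jun 19, 2005).
Among Dimitriou, Drummond and Marchetti, by grade within the Order: Dimitriou (Commander) before Drummond and Marchetti (Officer).
Drummond and Marchetti are each not a Collar holder, so the next rule applies.
Drummond and Marchetti both have roll number 342, so the next rule applies.
Among Drummond and Marchetti, alphabetically by surname: Drummond before Marchetti.
Baptiste and Mendoza are each Knight Commander, so the next rule applies.
Baptiste and Mendoza are each a Collar holder, so the next rule applies.
Baptiste and Mendoza both have roll number 504, so the next rule applies.
Among Baptiste and Mendoza, alphabetically by surname: Baptiste before Mendoza.
Full order: Petrov, Dimitriou, Drummond, Marchetti, Baptiste, Mendoza.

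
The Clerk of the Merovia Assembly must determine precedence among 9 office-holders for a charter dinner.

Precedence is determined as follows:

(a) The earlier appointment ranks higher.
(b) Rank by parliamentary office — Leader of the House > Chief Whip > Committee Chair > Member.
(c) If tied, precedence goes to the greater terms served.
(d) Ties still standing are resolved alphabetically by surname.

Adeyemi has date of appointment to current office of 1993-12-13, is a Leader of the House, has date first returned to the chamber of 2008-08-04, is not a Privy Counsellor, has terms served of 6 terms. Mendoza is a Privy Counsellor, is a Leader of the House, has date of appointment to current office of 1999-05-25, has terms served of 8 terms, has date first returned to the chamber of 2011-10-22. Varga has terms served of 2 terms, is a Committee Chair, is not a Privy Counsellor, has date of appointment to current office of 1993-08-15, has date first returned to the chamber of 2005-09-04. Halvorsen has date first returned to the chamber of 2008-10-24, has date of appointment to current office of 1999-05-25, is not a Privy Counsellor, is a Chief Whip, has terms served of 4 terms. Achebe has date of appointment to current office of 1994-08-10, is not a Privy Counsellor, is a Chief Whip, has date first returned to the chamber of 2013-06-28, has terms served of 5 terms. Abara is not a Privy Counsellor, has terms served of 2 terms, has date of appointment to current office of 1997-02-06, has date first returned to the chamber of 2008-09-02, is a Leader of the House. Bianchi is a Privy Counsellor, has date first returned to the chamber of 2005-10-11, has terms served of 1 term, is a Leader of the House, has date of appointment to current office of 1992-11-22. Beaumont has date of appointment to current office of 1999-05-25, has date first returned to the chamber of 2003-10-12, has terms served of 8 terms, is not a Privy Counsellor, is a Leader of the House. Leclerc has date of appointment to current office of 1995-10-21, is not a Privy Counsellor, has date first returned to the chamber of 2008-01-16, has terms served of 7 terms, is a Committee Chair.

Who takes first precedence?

Bianchi

By date of appointment to current office (earlier first): Bianchi (1992-11-22); then Varga (1993-08-15); then Adeyemi (1993-12-13); then Achebe (1994-08-10); then Leclerc (1995-10-21); then Abara (1997-02-06); then Beaumont, Mendoza and Halvorsen (each 1999-05-25).
Among Beaumont, Mendoza and Halvorsen, by parliamentary office: Beaumont and Mendoza (Leader of the House) before Halvorsen (Chief Whip).
Beaumont and Mendoza both have terms served 8 terms, so the next rule applies.
Among Beaumont and Mendoza, alphabetically by surname: Beaumont before Mendoza.
Order: Bianchi, Varga, Adeyemi, Achebe, Leclerc, Abara, Beaumont, Mendoza, Halvorsen.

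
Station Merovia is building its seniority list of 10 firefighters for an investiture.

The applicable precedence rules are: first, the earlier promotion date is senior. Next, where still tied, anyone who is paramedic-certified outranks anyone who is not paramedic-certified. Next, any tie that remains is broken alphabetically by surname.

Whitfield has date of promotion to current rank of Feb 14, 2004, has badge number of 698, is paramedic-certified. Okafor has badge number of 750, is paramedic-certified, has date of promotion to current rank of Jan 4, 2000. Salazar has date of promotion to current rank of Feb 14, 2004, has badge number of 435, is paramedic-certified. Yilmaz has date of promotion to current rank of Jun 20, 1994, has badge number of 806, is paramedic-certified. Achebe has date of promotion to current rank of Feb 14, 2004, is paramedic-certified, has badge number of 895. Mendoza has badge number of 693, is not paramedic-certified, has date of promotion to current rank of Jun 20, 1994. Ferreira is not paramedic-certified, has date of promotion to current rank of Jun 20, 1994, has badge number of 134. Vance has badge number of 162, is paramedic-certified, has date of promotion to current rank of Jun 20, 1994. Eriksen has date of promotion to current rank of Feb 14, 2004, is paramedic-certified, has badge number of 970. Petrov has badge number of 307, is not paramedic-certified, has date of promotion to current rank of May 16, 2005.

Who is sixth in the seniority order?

By date of promotion to current rank (earlier first): Vance, Yilmaz, Ferreira and Mendoza (each Jun 20, 1994); then Okafor (Jan 4, 2000); then Achebe, Eriksen, Salazar and Whitfield (each Feb 14, 2004); then Petrov (May 16, 2005).
Among Vance, Yilmaz, Ferreira and Mendoza, paramedic-certified before not paramedic-certified: Vance and Yilmaz (paramedic-certified) before Ferreira and Mendoza (not paramedic-certified).
Among Vance and Yilmaz, alphabetically by surname: Vance before Yilmaz.
Among Ferreira and Mendoza, alphabetically by surname: Ferreira before Mendoza.
Achebe, Eriksen, Salazar and Whitfield are each paramedic-certified, so the next rule applies.
Among Achebe, Eriksen, Salazar and Whitfield, alphabetically by surname: Achebe before Eriksen before Salazar before Whitfield.
Order: Vance, Yilmaz, Ferreira, Mendoza, Okafor, Achebe, Eriksen, Salazar, Whitfield, Petrov.

Achebe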